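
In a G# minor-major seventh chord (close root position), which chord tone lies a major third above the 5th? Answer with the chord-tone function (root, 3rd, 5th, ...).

The chord tones of G#m(maj7) are G#, B, D#, F##.
The 5th is D#. A major third above D# is F##.
F## is the chord's 7th.

7th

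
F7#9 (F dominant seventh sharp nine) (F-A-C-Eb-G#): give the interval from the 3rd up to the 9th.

That puts A below G#.
Counting 7 letters and 11 half steps from A gives a major seventh.

major seventh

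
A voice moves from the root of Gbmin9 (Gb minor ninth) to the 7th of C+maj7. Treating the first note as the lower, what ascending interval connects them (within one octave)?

The root of Gbmin9 (Gb minor ninth) is Gb; the 7th of C+maj7 is B.
3 letter names make it a third; at 5 semitones (a half step wider than major) the quality is augmented.

A3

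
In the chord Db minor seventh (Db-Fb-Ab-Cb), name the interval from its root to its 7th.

Root = Db; 7th = Cb.
Db up to Cb is 10 semitones, a half step narrower than a major seventh, so the interval is minor.

m7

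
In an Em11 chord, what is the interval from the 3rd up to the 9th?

major seventh

Em11: E-G-B-D-F#-A.
That puts G below F#.
G up to F# spans 7 letter names and 11 semitones — a major seventh.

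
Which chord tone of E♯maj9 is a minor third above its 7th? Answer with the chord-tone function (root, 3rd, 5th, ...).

E♯maj9 (E♯ major ninth) is spelled E♯–G𝄪–B♯–D𝄪–F𝄪.
The 7th is D𝄪. A minor third above D𝄪 is F𝄪.
F𝄪 is the chord's 9th.

9th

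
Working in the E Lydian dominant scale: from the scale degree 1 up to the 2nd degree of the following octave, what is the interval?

E lydian dominant: E F# G# A# B C# D.
That puts E below F#.
From E to F# is 14 semitones, exactly the major ninth.

major 9th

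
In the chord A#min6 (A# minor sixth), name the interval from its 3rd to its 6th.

The chord tones of A#m6 are A#, C#, E#, F##.
So we need the interval from C# up to F##.
From C# to F##: 6 semitones over a fourth = augmented.

augmented 4th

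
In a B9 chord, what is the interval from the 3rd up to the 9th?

The chord tones of B9 are B, D#, F#, A, C#.
That puts D# below C#.
D# up to C# is 10 semitones, a half step narrower than a major seventh, so the interval is minor.

minor seventh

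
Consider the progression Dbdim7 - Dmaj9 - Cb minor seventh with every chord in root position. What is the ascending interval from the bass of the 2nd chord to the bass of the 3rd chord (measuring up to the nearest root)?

The roots are D and Cb.
7 letter names make it a seventh; at 9 semitones (a whole step narrower than major) the quality is diminished.

diminished seventh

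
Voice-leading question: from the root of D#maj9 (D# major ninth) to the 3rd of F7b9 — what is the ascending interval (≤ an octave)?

diminished 5th

The root of D#maj9 (D# major ninth) is D#; the 3rd of F7b9 is A.
From D# to A: 6 semitones over a fifth = diminished.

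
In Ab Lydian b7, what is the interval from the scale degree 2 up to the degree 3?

Spelling Ab Lydian b7: Ab Bb C D Eb F Gb.
That puts Bb below C.
Bb up to C spans 2 letter names and 2 semitones — a major second.

major second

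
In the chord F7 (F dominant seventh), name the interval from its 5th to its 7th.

F7 is spelled F A C Eb.
So we need the interval from C up to Eb.
C up to Eb is 3 semitones, a half step narrower than a major third, so the interval is minor.

m3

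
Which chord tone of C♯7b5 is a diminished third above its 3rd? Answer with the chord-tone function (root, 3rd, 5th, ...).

5th

The chord tones of C♯7b5 are C♯–E♯–G–B.
The 3rd is E♯. A diminished third above E♯ is G.
G is the chord's 5th.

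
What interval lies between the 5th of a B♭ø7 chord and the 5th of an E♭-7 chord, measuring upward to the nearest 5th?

augmented fourth

B♭ø7 has F♭ as its 5th, and E♭-7 has B♭ as its 5th.
From F♭ to B♭: 6 semitones over a fourth = augmented.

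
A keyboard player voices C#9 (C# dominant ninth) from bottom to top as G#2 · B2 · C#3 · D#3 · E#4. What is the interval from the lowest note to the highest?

M13

The outer voices are G#2 and E#4.
From G# to E# is 21 semitones, exactly the major thirteenth.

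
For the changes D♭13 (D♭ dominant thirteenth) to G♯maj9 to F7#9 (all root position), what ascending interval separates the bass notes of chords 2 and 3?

diminished 7th

The roots are G♯ and F.
G♯ up to F is 9 semitones, a whole step narrower than a major seventh, so the interval is diminished.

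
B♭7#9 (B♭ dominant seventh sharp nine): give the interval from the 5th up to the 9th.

augmented fifth

B♭7#9: B♭ D F A♭ C♯.
The 5th is F and the 9th is C♯.
F up to C♯ is 8 semitones, a half step wider than a perfect fifth, so the interval is augmented.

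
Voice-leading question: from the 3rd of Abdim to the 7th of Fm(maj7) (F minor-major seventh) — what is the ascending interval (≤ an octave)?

augmented 3rd

The 3rd of Abdim is Cb; the 7th of Fm(maj7) (F minor-major seventh) is E.
3 letter names make it a third; at 5 semitones (a half step wider than major) the quality is augmented.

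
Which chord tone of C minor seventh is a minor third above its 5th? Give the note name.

Bb

Cmin7 is spelled C–E♭–G–B♭.
The 5th is G. A minor third above G is B♭.
B♭ is the chord's 7th.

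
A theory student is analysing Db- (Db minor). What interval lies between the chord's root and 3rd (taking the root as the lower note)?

Dbmin: Db Fb Ab.
Root = Db; 3rd = Fb.
3 letter names make it a third; at 3 semitones (a half step narrower than major) the quality is minor.

minor third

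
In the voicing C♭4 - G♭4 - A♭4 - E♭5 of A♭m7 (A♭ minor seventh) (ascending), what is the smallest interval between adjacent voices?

Adjacent intervals: C♭4→G♭4 = perfect fifth; G♭4→A♭4 = major second; A♭4→E♭5 = perfect fifth.
The smallest is G♭4 to A♭4, a major second (2 semitones).

major second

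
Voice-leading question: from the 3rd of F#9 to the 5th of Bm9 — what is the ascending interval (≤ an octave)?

minor sixth

F#9 has A# as its 3rd, and Bm9 has F# as its 5th.
6 letter names make it a sixth; at 8 semitones (a half step narrower than major) the quality is minor.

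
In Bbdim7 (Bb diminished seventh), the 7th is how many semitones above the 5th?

Bb°7 (Bb diminished seventh): Bb, Db, Fb, Abb.
Fb to Abb is a minor third: 3 semitones.

3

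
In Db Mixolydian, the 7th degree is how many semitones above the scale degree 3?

The scale is Db Eb F Gb Ab Bb Cb.
F up to Cb is a diminished fifth — 6 semitones.

6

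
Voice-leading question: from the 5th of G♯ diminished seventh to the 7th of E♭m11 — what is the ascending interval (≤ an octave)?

G♯ diminished seventh has D as its 5th, and E♭m11 has D♭ as its 7th.
D up to D♭ is 11 semitones, a half step narrower than a perfect octave, so the interval is diminished.

d8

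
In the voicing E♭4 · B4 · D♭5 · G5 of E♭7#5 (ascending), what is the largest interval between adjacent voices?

Adjacent intervals: E♭4→B4 = augmented fifth; B4→D♭5 = diminished third; D♭5→G5 = augmented fourth.
The largest is E♭4 to B4, an augmented fifth (8 semitones).

augmented fifth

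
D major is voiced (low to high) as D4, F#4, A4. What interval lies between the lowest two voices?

major third

Those voices are D4 and F#4.
From D to F# is 4 semitones, exactly the major third.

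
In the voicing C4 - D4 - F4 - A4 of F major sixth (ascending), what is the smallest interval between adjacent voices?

major 2nd

Adjacent intervals: C4→D4 = major second; D4→F4 = minor third; F4→A4 = major third.
The smallest is C4 to D4, a major second (2 semitones).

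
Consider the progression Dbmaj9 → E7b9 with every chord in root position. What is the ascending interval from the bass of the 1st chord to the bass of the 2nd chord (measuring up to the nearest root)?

A2

The roots are Db and E.
From Db to E: 3 semitones over a second = augmented.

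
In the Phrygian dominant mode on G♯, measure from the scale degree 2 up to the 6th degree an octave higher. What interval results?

G♯ phrygian dominant: G♯ A B♯ C♯ D♯ E F♯.
So we need the interval from A up to E.
Counting 12 letters and 19 half steps from A gives a perfect twelfth.

perfect twelfth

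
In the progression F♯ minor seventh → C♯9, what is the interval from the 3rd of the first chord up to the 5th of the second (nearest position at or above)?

The 3rd of F♯ minor seventh is A; the 5th of C♯9 is G♯.
A up to G♯ spans 7 letter names and 11 semitones — a major seventh.

major 7th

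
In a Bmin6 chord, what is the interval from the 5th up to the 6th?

Spelling the chord: B–D–F#–G#.
That puts F# below G#.
Counting 2 letters and 2 half steps from F# gives a major second.

major 2nd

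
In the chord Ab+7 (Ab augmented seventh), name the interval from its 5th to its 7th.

Spelling the chord: Ab, C, E, Gb.
The 5th is E and the 7th is Gb.
3 letter names make it a third; at 2 semitones (a whole step narrower than major) the quality is diminished.

diminished third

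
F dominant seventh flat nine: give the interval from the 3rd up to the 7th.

diminished fifth

F7b9 (F dominant seventh flat nine) is spelled F A C Eb Gb.
So we need the interval from A up to Eb.
5 letter names make it a fifth; at 6 semitones (a half step narrower than perfect) the quality is diminished.
That tritone between 3rd and 7th is what gives the dominant seventh its pull toward resolution.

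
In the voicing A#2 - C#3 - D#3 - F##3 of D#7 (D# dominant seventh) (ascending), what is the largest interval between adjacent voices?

Adjacent intervals: A#2→C#3 = minor third; C#3→D#3 = major second; D#3→F##3 = major third.
The largest is D#3 to F##3, a major third (4 semitones).

major third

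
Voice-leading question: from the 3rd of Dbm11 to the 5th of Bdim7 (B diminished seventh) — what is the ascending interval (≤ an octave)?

augmented unison

The 3rd of Dbm11 is Fb; the 5th of Bdim7 (B diminished seventh) is F.
From Fb to F: 1 semitone over a unison = augmented.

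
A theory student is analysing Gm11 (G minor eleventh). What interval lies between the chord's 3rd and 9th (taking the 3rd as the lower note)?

The chord tones of Gm11 are G, Bb, D, F, A, C.
So we need the interval from Bb up to A.
Bb up to A spans 7 letter names and 11 semitones — a major seventh.

major 7th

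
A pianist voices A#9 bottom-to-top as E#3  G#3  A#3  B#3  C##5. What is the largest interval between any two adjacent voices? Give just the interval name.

Adjacent intervals: E#3→G#3 = minor third; G#3→A#3 = major second; A#3→B#3 = major second; B#3→C##5 = major ninth.
The largest is B#3 to C##5, a major ninth (14 semitones).

major 9th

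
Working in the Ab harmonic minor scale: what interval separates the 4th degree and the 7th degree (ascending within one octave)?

Spelling the Ab harmonic minor scale: Ab Bb Cb Db Eb Fb G.
That puts Db below G.
4 letter names make it a fourth; at 6 semitones (a half step wider than perfect) the quality is augmented.

augmented fourth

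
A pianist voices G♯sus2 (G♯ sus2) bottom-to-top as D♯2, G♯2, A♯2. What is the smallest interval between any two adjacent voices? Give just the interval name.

Adjacent intervals: D♯2→G♯2 = perfect fourth; G♯2→A♯2 = major second.
The smallest is G♯2 to A♯2, a major second (2 semitones).

major 2nd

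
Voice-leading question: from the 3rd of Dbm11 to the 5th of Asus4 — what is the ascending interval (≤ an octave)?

The 3rd of Dbm11 is Fb; the 5th of Asus4 is E.
Fb up to E is 12 semitones, a half step wider than a major seventh, so the interval is augmented.

augmented seventh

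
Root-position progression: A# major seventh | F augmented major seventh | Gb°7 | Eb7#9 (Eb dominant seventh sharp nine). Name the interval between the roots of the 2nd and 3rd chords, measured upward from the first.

The roots are F and Gb.
F up to Gb is 1 semitone, a half step narrower than a major second, so the interval is minor.

minor second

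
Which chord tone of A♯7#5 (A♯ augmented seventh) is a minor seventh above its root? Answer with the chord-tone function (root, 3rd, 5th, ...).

Spelling the chord: A♯–C𝄪–E𝄪–G♯.
The root is A♯. A minor seventh above A♯ is G♯.
G♯ is the chord's 7th.

7th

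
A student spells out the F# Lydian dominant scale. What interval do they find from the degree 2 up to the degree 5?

perfect fourth

F# lydian dominant: F# G# A# B# C# D# E.
The degree 2 is G# and the degree 5 is C#.
From G# to C# is 5 semitones, exactly the perfect fourth.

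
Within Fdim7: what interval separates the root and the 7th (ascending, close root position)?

diminished seventh

The chord tones of Fdim7 (F diminished seventh) are F Ab Cb Ebb.
The root is F and the 7th is Ebb.
7 letter names make it a seventh; at 9 semitones (a whole step narrower than major) the quality is diminished.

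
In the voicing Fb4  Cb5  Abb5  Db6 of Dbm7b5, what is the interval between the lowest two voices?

Those voices are Fb4 and Cb5.
Fb up to Cb spans 5 letter names and 7 semitones — a perfect fifth.

perfect 5th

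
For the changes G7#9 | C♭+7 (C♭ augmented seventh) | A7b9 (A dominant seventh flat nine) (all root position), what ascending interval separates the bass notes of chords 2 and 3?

The roots are C♭ and A.
C♭ up to A is 10 semitones, a half step wider than a major sixth, so the interval is augmented.

augmented sixth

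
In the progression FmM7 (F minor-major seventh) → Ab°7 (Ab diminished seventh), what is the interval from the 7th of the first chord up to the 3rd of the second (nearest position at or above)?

diminished 6th

The 7th of FmM7 (F minor-major seventh) is E; the 3rd of Ab°7 (Ab diminished seventh) is Cb.
6 letter names make it a sixth; at 7 semitones (a whole step narrower than major) the quality is diminished.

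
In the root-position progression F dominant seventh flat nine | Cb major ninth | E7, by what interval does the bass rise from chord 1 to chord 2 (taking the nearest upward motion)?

d5

The roots are F and Cb.
F up to Cb is 6 semitones, a half step narrower than a perfect fifth, so the interval is diminished.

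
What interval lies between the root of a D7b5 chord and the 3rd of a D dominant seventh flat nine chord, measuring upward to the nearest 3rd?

major third

The root of D7b5 is D; the 3rd of D dominant seventh flat nine is F♯.
D up to F♯ spans 3 letter names and 4 semitones — a major third.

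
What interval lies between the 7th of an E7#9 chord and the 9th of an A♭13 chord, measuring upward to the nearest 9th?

minor 6th

E7#9 has D as its 7th, and A♭13 has B♭ as its 9th.
From D to B♭: 8 semitones over a sixth = minor.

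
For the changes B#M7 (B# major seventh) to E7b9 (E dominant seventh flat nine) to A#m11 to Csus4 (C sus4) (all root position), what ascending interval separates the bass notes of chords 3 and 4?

diminished third

The roots are A# and C.
3 letter names make it a third; at 2 semitones (a whole step narrower than major) the quality is diminished.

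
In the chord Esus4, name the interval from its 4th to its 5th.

Spelling the chord: E A B.
So we need the interval from A up to B.
From A to B is 2 semitones, exactly the major second.

major 2nd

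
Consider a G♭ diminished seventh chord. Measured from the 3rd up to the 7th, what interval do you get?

G♭dim7: G♭, B𝄫, D𝄫, F𝄫.
So we need the interval from B𝄫 up to F𝄫.
5 letter names make it a fifth; at 6 semitones (a half step narrower than perfect) the quality is diminished.

d5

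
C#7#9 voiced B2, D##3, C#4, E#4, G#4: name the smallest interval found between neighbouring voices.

m3

Adjacent intervals: B2→D##3 = augmented third; D##3→C#4 = diminished seventh; C#4→E#4 = major third; E#4→G#4 = minor third.
The smallest is E#4 to G#4, a minor third (3 semitones).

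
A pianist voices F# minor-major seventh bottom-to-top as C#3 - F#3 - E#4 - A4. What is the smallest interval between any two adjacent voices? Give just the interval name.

diminished 4th

Adjacent intervals: C#3→F#3 = perfect fourth; F#3→E#4 = major seventh; E#4→A4 = diminished fourth.
The smallest is E#4 to A4, a diminished fourth (4 semitones).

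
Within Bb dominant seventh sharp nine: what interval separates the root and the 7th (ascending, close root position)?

minor 7th

Bb7#9 (Bb dominant seventh sharp nine): Bb–D–F–Ab–C#.
The root is Bb and the 7th is Ab.
Bb up to Ab is 10 semitones, a half step narrower than a major seventh, so the interval is minor.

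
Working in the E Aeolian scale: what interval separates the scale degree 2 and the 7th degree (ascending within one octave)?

minor sixth

Spelling the E Aeolian scale: E F# G A B C D.
So we need the interval from F# up to D.
From F# to D: 8 semitones over a sixth = minor.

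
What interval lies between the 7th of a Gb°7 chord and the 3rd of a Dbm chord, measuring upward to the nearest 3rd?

Gb°7 has Fbb as its 7th, and Dbm has Fb as its 3rd.
From Fbb to Fb: 1 semitone over a unison = augmented.

augmented 1st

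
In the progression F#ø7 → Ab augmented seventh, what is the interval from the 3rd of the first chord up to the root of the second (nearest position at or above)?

diminished octave

F#ø7 has A as its 3rd, and Ab augmented seventh has Ab as its root.
8 letter names make it an octave; at 11 semitones (a half step narrower than perfect) the quality is diminished.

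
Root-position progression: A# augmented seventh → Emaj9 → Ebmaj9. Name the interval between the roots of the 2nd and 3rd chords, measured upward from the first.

d8

The roots are E and Eb.
8 letter names make it an octave; at 11 semitones (a half step narrower than perfect) the quality is diminished.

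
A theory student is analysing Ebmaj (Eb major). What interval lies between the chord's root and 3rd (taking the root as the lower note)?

The chord tones of Ebmaj are Eb-G-Bb.
The root is Eb and the 3rd is G.
From Eb to G is 4 semitones, exactly the major third.

major third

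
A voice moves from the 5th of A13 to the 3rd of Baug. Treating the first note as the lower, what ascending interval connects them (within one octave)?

major seventh

The 5th of A13 is E; the 3rd of Baug is D♯.
E up to D♯ spans 7 letter names and 11 semitones — a major seventh.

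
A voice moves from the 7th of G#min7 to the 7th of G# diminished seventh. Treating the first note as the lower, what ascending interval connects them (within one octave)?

diminished 8th

G#min7 has F# as its 7th, and G# diminished seventh has F as its 7th.
8 letter names make it an octave; at 11 semitones (a half step narrower than perfect) the quality is diminished.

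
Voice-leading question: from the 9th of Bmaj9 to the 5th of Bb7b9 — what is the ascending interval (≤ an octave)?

d4

The 9th of Bmaj9 is C#; the 5th of Bb7b9 is F.
4 letter names make it a fourth; at 4 semitones (a half step narrower than perfect) the quality is diminished.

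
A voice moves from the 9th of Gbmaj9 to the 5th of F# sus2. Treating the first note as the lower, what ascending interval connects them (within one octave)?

The 9th of Gbmaj9 is Ab; the 5th of F# sus2 is C#.
Ab up to C# is 5 semitones, a half step wider than a major third, so the interval is augmented.

augmented third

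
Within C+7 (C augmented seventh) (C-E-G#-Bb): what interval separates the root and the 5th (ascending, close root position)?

A5

So we need the interval from C up to G#.
C up to G# is 8 semitones, a half step wider than a perfect fifth, so the interval is augmented.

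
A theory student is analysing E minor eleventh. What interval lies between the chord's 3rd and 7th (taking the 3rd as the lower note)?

Em11 (E minor eleventh) is spelled E–G–B–D–F#–A.
So we need the interval from G up to D.
From G to D is 7 semitones, exactly the perfect fifth.

perfect fifth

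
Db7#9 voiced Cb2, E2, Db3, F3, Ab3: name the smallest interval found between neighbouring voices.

Adjacent intervals: Cb2→E2 = augmented third; E2→Db3 = diminished seventh; Db3→F3 = major third; F3→Ab3 = minor third.
The smallest is F3 to Ab3, a minor third (3 semitones).

minor third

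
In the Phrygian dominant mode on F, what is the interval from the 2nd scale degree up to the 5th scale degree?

The scale runs F Gb A Bb C Db Eb.
2nd scale degree = Gb; degree 5 = C.
From Gb to C: 6 semitones over a fourth = augmented.

augmented fourth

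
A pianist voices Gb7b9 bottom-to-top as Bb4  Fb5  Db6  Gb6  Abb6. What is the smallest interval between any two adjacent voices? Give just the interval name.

Adjacent intervals: Bb4→Fb5 = diminished fifth; Fb5→Db6 = major sixth; Db6→Gb6 = perfect fourth; Gb6→Abb6 = minor second.
The smallest is Gb6 to Abb6, a minor second (1 semitone).

minor 2nd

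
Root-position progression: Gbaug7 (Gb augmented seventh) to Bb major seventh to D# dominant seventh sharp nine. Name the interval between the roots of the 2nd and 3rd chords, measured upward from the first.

The roots are Bb and D#.
Bb up to D# is 5 semitones, a half step wider than a major third, so the interval is augmented.

augmented 3rd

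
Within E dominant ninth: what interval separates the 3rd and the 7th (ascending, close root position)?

diminished 5th

E9 (E dominant ninth): E–G♯–B–D–F♯.
That puts G♯ below D.
From G♯ to D: 6 semitones over a fifth = diminished.
This 3–7 tritone is the characteristic tension at the heart of the dominant sound.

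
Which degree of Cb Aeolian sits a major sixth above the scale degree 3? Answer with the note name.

Cb

The scale is Cb Db Ebb Fb Gb Abb Bbb.
The scale degree 3 is Ebb; a major sixth above that is Cb — scale degree 1.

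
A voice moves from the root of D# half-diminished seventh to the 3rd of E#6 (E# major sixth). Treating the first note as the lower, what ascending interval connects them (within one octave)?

A4

The root of D# half-diminished seventh is D#; the 3rd of E#6 (E# major sixth) is G##.
From D# to G##: 6 semitones over a fourth = augmented.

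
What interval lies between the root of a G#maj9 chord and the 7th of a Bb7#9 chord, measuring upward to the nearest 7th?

G#maj9 has G# as its root, and Bb7#9 has Ab as its 7th.
2 letter names make it a second; at 0 semitones (a whole step narrower than major) the quality is diminished.

diminished 2nd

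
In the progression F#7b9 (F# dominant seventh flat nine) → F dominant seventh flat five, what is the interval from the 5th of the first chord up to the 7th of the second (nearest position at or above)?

F#7b9 (F# dominant seventh flat nine) has C# as its 5th, and F dominant seventh flat five has Eb as its 7th.
3 letter names make it a third; at 2 semitones (a whole step narrower than major) the quality is diminished.

d3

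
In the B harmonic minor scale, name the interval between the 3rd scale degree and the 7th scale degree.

augmented 5th

The scale runs B C♯ D E F♯ G A♯.
The 3rd scale degree is D and the scale degree 7 is A♯.
5 letter names make it a fifth; at 8 semitones (a half step wider than perfect) the quality is augmented.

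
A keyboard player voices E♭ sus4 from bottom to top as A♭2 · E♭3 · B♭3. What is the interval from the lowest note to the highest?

major ninth

The outer voices are A♭2 and B♭3.
From A♭ to B♭ is 14 semitones, exactly the major ninth.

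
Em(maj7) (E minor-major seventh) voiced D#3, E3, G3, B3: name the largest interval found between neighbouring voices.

major third

Adjacent intervals: D#3→E3 = minor second; E3→G3 = minor third; G3→B3 = major third.
The largest is G3 to B3, a major third (4 semitones).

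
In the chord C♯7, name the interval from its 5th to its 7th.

minor third

Spelling the chord: C♯-E♯-G♯-B.
The 5th is G♯ and the 7th is B.
3 letter names make it a third; at 3 semitones (a half step narrower than major) the quality is minor.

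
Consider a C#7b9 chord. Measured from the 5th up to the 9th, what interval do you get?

C#7b9 (C# dominant seventh flat nine): C#, E#, G#, B, D.
So we need the interval from G# up to D.
G# up to D is 6 semitones, a half step narrower than a perfect fifth, so the interval is diminished.

diminished fifth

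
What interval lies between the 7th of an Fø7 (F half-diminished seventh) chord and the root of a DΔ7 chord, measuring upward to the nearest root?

major seventh

Fø7 (F half-diminished seventh) has Eb as its 7th, and DΔ7 has D as its root.
Eb up to D spans 7 letter names and 11 semitones — a major seventh.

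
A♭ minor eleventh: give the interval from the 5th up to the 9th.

The chord tones of A♭m11 (A♭ minor eleventh) are A♭, C♭, E♭, G♭, B♭, D♭.
That puts E♭ below B♭.
Counting 5 letters and 7 half steps from E♭ gives a perfect fifth.

P5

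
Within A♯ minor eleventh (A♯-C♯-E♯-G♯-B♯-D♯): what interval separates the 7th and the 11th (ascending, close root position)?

7th = G♯; 11th = D♯.
From G♯ to D♯ is 7 semitones, exactly the perfect fifth.

perfect 5th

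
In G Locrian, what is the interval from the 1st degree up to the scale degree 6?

The scale runs G Ab Bb C Db Eb F.
So we need the interval from G up to Eb.
G up to Eb is 8 semitones, a half step narrower than a major sixth, so the interval is minor.

minor 6th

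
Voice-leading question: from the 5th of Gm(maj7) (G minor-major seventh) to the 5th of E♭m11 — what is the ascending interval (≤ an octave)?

Gm(maj7) (G minor-major seventh) has D as its 5th, and E♭m11 has B♭ as its 5th.
6 letter names make it a sixth; at 8 semitones (a half step narrower than major) the quality is minor.

minor 6th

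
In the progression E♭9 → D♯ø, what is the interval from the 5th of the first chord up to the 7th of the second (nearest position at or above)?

augmented 2nd

E♭9 has B♭ as its 5th, and D♯ø has C♯ as its 7th.
2 letter names make it a second; at 3 semitones (a half step wider than major) the quality is augmented.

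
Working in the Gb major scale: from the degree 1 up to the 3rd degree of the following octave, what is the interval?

M10

The scale runs Gb Ab Bb Cb Db Eb F.
That puts Gb below Bb.
Gb up to Bb spans 10 letter names and 16 semitones — a major tenth.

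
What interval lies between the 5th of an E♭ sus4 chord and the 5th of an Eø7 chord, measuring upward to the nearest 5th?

E♭ sus4 has B♭ as its 5th, and Eø7 has B♭ as its 5th.
Counting 1 letters and 0 half steps from B♭ gives a perfect unison.

perfect unison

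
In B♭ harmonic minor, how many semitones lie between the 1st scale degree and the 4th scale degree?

5

The scale is B♭ C D♭ E♭ F G♭ A.
B♭ up to E♭ is a perfect fourth — 5 semitones.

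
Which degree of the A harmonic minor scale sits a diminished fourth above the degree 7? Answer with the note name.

C

The scale is A B C D E F G#.
The degree 7 is G#; a diminished fourth above that is C — scale degree 3.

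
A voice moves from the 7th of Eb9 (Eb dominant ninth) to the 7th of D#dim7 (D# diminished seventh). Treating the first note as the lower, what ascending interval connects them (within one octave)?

major 7th

Eb9 (Eb dominant ninth) has Db as its 7th, and D#dim7 (D# diminished seventh) has C as its 7th.
Db up to C spans 7 letter names and 11 semitones — a major seventh.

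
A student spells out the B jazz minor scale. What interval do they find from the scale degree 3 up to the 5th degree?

major third

The scale runs B C# D E F# G# A#.
That puts D below F#.
D up to F# spans 3 letter names and 4 semitones — a major third.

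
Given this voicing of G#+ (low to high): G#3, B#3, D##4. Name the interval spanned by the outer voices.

augmented 5th

The outer voices are G#3 and D##4.
G# up to D## is 8 semitones, a half step wider than a perfect fifth, so the interval is augmented.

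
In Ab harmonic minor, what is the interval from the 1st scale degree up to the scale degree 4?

perfect fourth

Ab harmonic minor: Ab Bb Cb Db Eb Fb G.
1st scale degree = Ab; degree 4 = Db.
From Ab to Db is 5 semitones, exactly the perfect fourth.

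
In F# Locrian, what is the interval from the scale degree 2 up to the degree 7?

major sixth

F# locrian: F# G A B C D E.
So we need the interval from G up to E.
Counting 6 letters and 9 half steps from G gives a major sixth.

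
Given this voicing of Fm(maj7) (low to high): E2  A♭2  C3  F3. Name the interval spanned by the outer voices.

minor 9th

The outer voices are E2 and F3.
From E to F: 13 semitones over a ninth = minor.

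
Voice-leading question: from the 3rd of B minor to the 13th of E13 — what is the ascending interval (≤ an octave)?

M7

B minor has D as its 3rd, and E13 has C# as its 13th.
D up to C# spans 7 letter names and 11 semitones — a major seventh.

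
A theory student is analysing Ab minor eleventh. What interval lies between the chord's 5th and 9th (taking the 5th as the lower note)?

perfect fifth

Abm11 (Ab minor eleventh): Ab–Cb–Eb–Gb–Bb–Db.
So we need the interval from Eb up to Bb.
Counting 5 letters and 7 half steps from Eb gives a perfect fifth.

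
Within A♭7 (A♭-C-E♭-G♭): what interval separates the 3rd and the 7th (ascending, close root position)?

The 3rd is C and the 7th is G♭.
From C to G♭: 6 semitones over a fifth = diminished.

d5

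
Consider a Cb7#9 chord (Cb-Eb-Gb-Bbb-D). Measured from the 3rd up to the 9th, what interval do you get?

That puts Eb below D.
Counting 7 letters and 11 half steps from Eb gives a major seventh.

major seventh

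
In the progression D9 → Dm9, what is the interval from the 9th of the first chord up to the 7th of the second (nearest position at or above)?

D9 has E as its 9th, and Dm9 has C as its 7th.
From E to C: 8 semitones over a sixth = minor.

minor sixth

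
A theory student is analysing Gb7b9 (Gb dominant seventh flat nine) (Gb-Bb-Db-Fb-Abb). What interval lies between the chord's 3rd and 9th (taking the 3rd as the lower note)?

So we need the interval from Bb up to Abb.
From Bb to Abb: 9 semitones over a seventh = diminished.

diminished seventh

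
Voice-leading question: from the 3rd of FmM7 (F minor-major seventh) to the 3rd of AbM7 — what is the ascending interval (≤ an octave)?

FmM7 (F minor-major seventh) has Ab as its 3rd, and AbM7 has C as its 3rd.
From Ab to C is 4 semitones, exactly the major third.

major 3rd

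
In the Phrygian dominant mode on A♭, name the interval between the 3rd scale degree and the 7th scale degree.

diminished 5th

A♭ phrygian dominant: A♭ B𝄫 C D♭ E♭ F♭ G♭.
The 3rd scale degree is C and the 7th degree is G♭.
C up to G♭ is 6 semitones, a half step narrower than a perfect fifth, so the interval is diminished.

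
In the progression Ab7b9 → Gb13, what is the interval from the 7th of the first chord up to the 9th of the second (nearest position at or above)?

major 2nd

Ab7b9 has Gb as its 7th, and Gb13 has Ab as its 9th.
Counting 2 letters and 2 half steps from Gb gives a major second.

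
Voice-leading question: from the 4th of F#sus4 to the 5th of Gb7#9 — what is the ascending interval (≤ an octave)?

diminished third

F#sus4 has B as its 4th, and Gb7#9 has Db as its 5th.
From B to Db: 2 semitones over a third = diminished.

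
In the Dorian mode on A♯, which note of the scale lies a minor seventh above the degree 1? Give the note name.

The scale is A♯ B♯ C♯ D♯ E♯ F𝄪 G♯.
The degree 1 is A♯; a minor seventh above that is G♯ — scale degree 7.

G#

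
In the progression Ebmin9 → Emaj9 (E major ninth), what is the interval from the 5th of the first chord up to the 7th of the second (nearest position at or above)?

The 5th of Ebmin9 is Bb; the 7th of Emaj9 (E major ninth) is D#.
From Bb to D#: 5 semitones over a third = augmented.

augmented third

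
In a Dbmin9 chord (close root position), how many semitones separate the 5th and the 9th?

The chord tones of Db minor ninth are Db Fb Ab Cb Eb.
Ab to Eb is a perfect fifth: 7 semitones.

7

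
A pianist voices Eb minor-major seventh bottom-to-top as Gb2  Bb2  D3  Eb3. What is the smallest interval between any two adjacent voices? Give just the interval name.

minor second

Adjacent intervals: Gb2→Bb2 = major third; Bb2→D3 = major third; D3→Eb3 = minor second.
The smallest is D3 to Eb3, a minor second (1 semitone).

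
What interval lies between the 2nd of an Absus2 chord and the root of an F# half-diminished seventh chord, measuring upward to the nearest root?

Absus2 has Bb as its 2nd, and F# half-diminished seventh has F# as its root.
5 letter names make it a fifth; at 8 semitones (a half step wider than perfect) the quality is augmented.

augmented fifth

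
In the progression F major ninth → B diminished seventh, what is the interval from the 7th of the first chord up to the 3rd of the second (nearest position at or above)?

The 7th of F major ninth is E; the 3rd of B diminished seventh is D.
E up to D is 10 semitones, a half step narrower than a major seventh, so the interval is minor.

minor 7th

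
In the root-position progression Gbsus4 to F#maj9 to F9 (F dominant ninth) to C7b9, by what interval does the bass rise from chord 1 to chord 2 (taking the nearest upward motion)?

The roots are Gb and F#.
Gb up to F# is 12 semitones, a half step wider than a major seventh, so the interval is augmented.

augmented 7th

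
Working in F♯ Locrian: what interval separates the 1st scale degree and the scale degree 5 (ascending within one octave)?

diminished fifth

Spelling F♯ Locrian: F♯ G A B C D E.
1st scale degree = F♯; scale degree 5 = C.
5 letter names make it a fifth; at 6 semitones (a half step narrower than perfect) the quality is diminished.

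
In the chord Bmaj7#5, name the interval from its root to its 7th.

Bmaj7#5 is spelled B, D#, F##, A#.
That puts B below A#.
B up to A# spans 7 letter names and 11 semitones — a major seventh.

major seventh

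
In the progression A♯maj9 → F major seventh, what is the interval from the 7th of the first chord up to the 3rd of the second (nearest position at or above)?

The 7th of A♯maj9 is G𝄪; the 3rd of F major seventh is A.
From G𝄪 to A: 0 semitones over a second = diminished.

diminished second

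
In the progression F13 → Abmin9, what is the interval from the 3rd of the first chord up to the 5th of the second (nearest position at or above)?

diminished 5th

F13 has A as its 3rd, and Abmin9 has Eb as its 5th.
From A to Eb: 6 semitones over a fifth = diminished.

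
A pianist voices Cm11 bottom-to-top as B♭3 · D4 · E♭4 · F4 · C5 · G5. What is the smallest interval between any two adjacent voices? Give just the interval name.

Adjacent intervals: B♭3→D4 = major third; D4→E♭4 = minor second; E♭4→F4 = major second; F4→C5 = perfect fifth; C5→G5 = perfect fifth.
The smallest is D4 to E♭4, a minor second (1 semitone).

minor 2nd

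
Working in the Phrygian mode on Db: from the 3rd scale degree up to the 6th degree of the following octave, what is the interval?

perfect 11th

Spelling the Phrygian mode on Db: Db Ebb Fb Gb Ab Bbb Cb.
So we need the interval from Fb up to Bbb.
Counting 11 letters and 17 half steps from Fb gives a perfect eleventh.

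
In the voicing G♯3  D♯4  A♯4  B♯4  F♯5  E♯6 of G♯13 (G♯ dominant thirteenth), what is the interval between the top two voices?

M7

Those voices are F♯5 and E♯6.
F♯ up to E♯ spans 7 letter names and 11 semitones — a major seventh.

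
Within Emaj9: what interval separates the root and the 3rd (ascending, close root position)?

Emaj9 is spelled E–G♯–B–D♯–F♯.
The root is E and the 3rd is G♯.
Counting 3 letters and 4 half steps from E gives a major third.

M3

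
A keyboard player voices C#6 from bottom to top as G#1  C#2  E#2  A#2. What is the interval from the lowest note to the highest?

The outer voices are G#1 and A#2.
Counting 9 letters and 14 half steps from G# gives a major ninth.

M9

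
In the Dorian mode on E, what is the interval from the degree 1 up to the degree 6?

E dorian: E F# G A B C# D.
The degree 1 is E and the 6th scale degree is C#.
E up to C# spans 6 letter names and 9 semitones — a major sixth.

major 6th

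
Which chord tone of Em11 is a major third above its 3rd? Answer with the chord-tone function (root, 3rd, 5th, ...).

Em11 (E minor eleventh): E, G, B, D, F#, A.
The 3rd is G. A major third above G is B.
B is the chord's 5th.

5th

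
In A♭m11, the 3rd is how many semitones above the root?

The chord tones of A♭m11 are A♭-C♭-E♭-G♭-B♭-D♭.
A♭ to C♭ is a minor third: 3 semitones.

3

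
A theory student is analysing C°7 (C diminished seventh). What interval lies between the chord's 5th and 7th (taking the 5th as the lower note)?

The chord tones of Cdim7 (C diminished seventh) are C, E♭, G♭, B𝄫.
So we need the interval from G♭ up to B𝄫.
3 letter names make it a third; at 3 semitones (a half step narrower than major) the quality is minor.

m3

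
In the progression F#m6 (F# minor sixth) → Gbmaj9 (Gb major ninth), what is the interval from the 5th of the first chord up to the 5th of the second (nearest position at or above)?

F#m6 (F# minor sixth) has C# as its 5th, and Gbmaj9 (Gb major ninth) has Db as its 5th.
C# up to Db is 0 semitones, a whole step narrower than a major second, so the interval is diminished.

diminished second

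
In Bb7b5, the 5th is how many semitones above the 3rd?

The chord tones of Bb7b5 are Bb D Fb Ab.
D to Fb is a diminished third: 2 semitones.

2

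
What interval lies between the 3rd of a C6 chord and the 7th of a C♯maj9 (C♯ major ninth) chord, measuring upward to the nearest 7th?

C6 has E as its 3rd, and C♯maj9 (C♯ major ninth) has B♯ as its 7th.
From E to B♯: 8 semitones over a fifth = augmented.

augmented fifth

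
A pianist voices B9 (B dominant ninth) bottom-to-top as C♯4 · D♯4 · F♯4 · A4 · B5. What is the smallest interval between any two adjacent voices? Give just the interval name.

major second

Adjacent intervals: C♯4→D♯4 = major second; D♯4→F♯4 = minor third; F♯4→A4 = minor third; A4→B5 = major ninth.
The smallest is C♯4 to D♯4, a major second (2 semitones).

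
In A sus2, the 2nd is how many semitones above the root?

2

Spelling the chord: A, B, E.
A to B is a major second: 2 semitones.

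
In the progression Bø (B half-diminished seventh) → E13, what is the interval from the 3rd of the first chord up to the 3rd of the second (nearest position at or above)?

The 3rd of Bø (B half-diminished seventh) is D; the 3rd of E13 is G#.
4 letter names make it a fourth; at 6 semitones (a half step wider than perfect) the quality is augmented.

augmented 4th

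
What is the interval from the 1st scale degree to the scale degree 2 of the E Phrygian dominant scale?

minor second

The scale runs E F G♯ A B C D.
The 1st scale degree is E and the 2nd scale degree is F.
2 letter names make it a second; at 1 semitone (a half step narrower than major) the quality is minor.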